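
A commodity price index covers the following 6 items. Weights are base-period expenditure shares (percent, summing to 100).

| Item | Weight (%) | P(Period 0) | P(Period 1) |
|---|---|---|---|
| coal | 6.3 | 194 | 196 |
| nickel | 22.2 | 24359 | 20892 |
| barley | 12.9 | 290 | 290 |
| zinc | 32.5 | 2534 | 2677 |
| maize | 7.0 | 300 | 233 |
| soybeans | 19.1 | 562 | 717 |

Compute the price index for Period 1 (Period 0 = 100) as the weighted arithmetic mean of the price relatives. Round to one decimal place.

coal: 6.3 × (196/194) = 6.3 × 1.010309 = 6.3649
nickel: 22.2 × (20892/24359) = 22.2 × 0.857671 = 19.0403
barley: 12.9 × (290/290) = 12.9 × 1.000000 = 12.9000
zinc: 32.5 × (2677/2534) = 32.5 × 1.056433 = 34.3341
maize: 7.0 × (233/300) = 7.0 × 0.776667 = 5.4367
soybeans: 19.1 × (717/562) = 19.1 × 1.275801 = 24.3678
Index = Σ wᵢ·(p₁ᵢ/p₀ᵢ) = 6.3649 + 19.0403 + 12.9000 + 34.3341 + 5.4367 + 24.3678 = 102.4438

102.4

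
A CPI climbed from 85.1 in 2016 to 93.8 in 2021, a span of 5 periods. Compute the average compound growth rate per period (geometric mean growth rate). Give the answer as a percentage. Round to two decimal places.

1.97%

Growth factor = (93.8/85.1)^(1/5) = (1.102233)^(1/5) = 1.019658
Growth rate = 1.019658 − 1 = 0.019658 = 1.9658%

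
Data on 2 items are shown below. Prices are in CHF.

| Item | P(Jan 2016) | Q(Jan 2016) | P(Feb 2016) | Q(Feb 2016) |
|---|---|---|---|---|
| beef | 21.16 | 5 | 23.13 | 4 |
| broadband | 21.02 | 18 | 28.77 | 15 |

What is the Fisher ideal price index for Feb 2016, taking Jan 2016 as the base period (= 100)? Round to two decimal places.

Laspeyres component (base-period weights):
ΣP(Feb 2016)Q(Jan 2016) = 23.13×5 + 28.77×18 = 115.65 + 517.86 = 633.51
ΣP(Jan 2016)Q(Jan 2016) = 21.16×5 + 21.02×18 = 105.8 + 378.36 = 484.16
L = 633.51 / 484.16 × 100 = 130.8472
Paasche component (current-period weights):
ΣP(Feb 2016)Q(Feb 2016) = 23.13×4 + 28.77×15 = 92.52 + 431.55 = 524.07
ΣP(Jan 2016)Q(Feb 2016) = 21.16×4 + 21.02×15 = 84.64 + 315.3 = 399.94
P = 524.07 / 399.94 × 100 = 131.0372
Fisher = √(L × P) = √(130.8472 × 131.0372) = 130.9422

130.94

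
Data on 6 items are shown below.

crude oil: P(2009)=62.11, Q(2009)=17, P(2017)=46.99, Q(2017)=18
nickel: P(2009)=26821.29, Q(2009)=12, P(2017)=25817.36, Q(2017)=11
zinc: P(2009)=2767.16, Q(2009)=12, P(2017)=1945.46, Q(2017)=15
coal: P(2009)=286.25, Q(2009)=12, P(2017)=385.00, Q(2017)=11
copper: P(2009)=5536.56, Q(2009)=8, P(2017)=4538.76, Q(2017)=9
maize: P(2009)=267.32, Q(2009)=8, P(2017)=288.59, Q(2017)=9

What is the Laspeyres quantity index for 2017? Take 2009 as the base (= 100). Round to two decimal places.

96.81

Laspeyres quantity index uses base-period prices as weights.
ΣP(2009)·Q(2017) = 62.11×18 + 26821.29×11 + 2767.16×15 + 286.25×11 + 5536.56×9 + 267.32×9 = 1117.98 + 295034.19 + 41507.4 + 3148.75 + 49829.04 + 2405.88 = 393043.24
ΣP(2009)·Q(2009) = 62.11×17 + 26821.29×12 + 2767.16×12 + 286.25×12 + 5536.56×8 + 267.32×8 = 1055.87 + 321855.48 + 33205.92 + 3435 + 44292.48 + 2138.56 = 405983.31
Index = 393043.24 / 405983.31 × 100 = 96.8127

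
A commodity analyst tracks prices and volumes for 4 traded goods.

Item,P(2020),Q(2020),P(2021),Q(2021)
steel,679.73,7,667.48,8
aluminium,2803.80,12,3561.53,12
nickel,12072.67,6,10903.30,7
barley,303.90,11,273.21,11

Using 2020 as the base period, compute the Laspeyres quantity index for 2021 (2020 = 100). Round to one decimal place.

111.2

Laspeyres quantity index uses base-period prices as weights.
ΣP(2020)·Q(2021) = 679.73×8 + 2803.80×12 + 12072.67×7 + 303.90×11 = 5437.84 + 33645.6 + 84508.69 + 3342.9 = 126935.03
ΣP(2020)·Q(2020) = 679.73×7 + 2803.80×12 + 12072.67×6 + 303.90×11 = 4758.11 + 33645.6 + 72436.02 + 3342.9 = 114182.63
Index = 126935.03 / 114182.63 × 100 = 111.1684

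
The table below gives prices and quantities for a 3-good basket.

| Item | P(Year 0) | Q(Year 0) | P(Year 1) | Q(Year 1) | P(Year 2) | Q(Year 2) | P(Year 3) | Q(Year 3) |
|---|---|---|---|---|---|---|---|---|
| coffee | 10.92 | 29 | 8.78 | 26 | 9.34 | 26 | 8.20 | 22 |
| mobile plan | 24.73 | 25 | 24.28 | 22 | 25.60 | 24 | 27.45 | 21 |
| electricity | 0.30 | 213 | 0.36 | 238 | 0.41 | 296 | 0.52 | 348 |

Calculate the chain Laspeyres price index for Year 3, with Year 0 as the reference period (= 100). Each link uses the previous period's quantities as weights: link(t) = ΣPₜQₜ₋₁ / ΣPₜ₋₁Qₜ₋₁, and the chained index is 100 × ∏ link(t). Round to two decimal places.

104.93

Link Year 0→Year 1:
ΣP(Year 1)Q(Year 0) = 8.78×29 + 24.28×25 + 0.36×213 = 254.62 + 607 + 76.68 = 938.3
ΣP(Year 0)Q(Year 0) = 10.92×29 + 24.73×25 + 0.30×213 = 316.68 + 618.25 + 63.9 = 998.83
link = 938.3/998.83 = 0.939399
Link Year 1→Year 2:
ΣP(Year 2)Q(Year 1) = 9.34×26 + 25.60×22 + 0.41×238 = 242.84 + 563.2 + 97.58 = 903.62
ΣP(Year 1)Q(Year 1) = 8.78×26 + 24.28×22 + 0.36×238 = 228.28 + 534.16 + 85.68 = 848.12
link = 903.62/848.12 = 1.065439
Link Year 2→Year 3:
ΣP(Year 3)Q(Year 2) = 8.20×26 + 27.45×24 + 0.52×296 = 213.2 + 658.8 + 153.92 = 1025.92
ΣP(Year 2)Q(Year 2) = 9.34×26 + 25.60×24 + 0.41×296 = 242.84 + 614.4 + 121.36 = 978.6
link = 1025.92/978.6 = 1.048355
Chained index = 100 × 0.939399 × 1.065439 × 1.048355 = 104.9269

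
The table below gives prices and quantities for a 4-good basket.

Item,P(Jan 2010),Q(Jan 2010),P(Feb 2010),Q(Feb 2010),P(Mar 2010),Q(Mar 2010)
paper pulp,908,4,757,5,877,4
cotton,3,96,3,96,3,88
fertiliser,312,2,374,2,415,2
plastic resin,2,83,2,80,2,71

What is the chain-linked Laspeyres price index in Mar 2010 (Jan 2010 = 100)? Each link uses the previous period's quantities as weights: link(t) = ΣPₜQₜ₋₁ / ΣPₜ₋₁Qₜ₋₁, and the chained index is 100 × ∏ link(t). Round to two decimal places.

Link Jan 2010→Feb 2010:
ΣP(Feb 2010)Q(Jan 2010) = 757×4 + 3×96 + 374×2 + 2×83 = 3028 + 288 + 748 + 166 = 4230
ΣP(Jan 2010)Q(Jan 2010) = 908×4 + 3×96 + 312×2 + 2×83 = 3632 + 288 + 624 + 166 = 4710
link = 4230/4710 = 0.898089
Link Feb 2010→Mar 2010:
ΣP(Mar 2010)Q(Feb 2010) = 877×5 + 3×96 + 415×2 + 2×80 = 4385 + 288 + 830 + 160 = 5663
ΣP(Feb 2010)Q(Feb 2010) = 757×5 + 3×96 + 374×2 + 2×80 = 3785 + 288 + 748 + 160 = 4981
link = 5663/4981 = 1.136920
Chained index = 100 × 0.898089 × 1.136920 = 102.1056

102.11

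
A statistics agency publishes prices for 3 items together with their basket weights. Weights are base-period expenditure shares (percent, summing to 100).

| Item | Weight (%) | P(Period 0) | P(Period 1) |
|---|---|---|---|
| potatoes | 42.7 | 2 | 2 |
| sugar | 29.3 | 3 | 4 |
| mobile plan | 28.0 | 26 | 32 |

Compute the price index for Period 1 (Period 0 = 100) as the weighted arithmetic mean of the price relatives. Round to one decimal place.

116.2

potatoes: 42.7 × (2/2) = 42.7 × 1.000000 = 42.7000
sugar: 29.3 × (4/3) = 29.3 × 1.333333 = 39.0667
mobile plan: 28.0 × (32/26) = 28.0 × 1.230769 = 34.4615
Index = Σ wᵢ·(p₁ᵢ/p₀ᵢ) = 42.7000 + 39.0667 + 34.4615 = 116.2282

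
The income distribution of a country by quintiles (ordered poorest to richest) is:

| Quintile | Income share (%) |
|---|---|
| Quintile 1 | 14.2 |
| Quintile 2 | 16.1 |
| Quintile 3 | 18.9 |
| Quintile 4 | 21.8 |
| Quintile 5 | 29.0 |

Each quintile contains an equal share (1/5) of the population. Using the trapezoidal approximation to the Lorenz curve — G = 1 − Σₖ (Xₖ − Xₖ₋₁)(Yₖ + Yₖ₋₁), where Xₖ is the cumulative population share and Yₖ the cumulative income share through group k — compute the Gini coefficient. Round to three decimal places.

0.141

Cumulative income shares Yₖ: 0.1420, 0.3030, 0.4920, 0.7100, 1.0000
Σ (Xₖ−Xₖ₋₁)(Yₖ+Yₖ₋₁) = (1/5)(0.1420+0.0000) + (1/5)(0.3030+0.1420) + (1/5)(0.4920+0.3030) + (1/5)(0.7100+0.4920) + (1/5)(1.0000+0.7100)
  = 0.0284 + 0.0890 + 0.1590 + 0.2404 + 0.3420 = 0.8588
G = 1 − 0.8588 = 0.1412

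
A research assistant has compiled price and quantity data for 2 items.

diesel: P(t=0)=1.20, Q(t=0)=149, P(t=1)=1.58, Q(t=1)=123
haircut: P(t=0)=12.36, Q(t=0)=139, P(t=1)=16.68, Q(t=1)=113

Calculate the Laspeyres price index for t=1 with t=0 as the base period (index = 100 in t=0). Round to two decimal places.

Laspeyres price index uses base-period quantities as weights.
ΣP(t=1)·Q(t=0) = 1.58×149 + 16.68×139 = 235.42 + 2318.52 = 2553.94
ΣP(t=0)·Q(t=0) = 1.20×149 + 12.36×139 = 178.8 + 1718.04 = 1896.84
Index = 2553.94 / 1896.84 × 100 = 134.6418

134.64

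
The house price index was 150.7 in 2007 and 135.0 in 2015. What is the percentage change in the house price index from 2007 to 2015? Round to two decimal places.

-10.42%

Change = (135.0 − 150.7) / 150.7 × 100
       = -15.7 / 150.7 × 100 = -10.4180%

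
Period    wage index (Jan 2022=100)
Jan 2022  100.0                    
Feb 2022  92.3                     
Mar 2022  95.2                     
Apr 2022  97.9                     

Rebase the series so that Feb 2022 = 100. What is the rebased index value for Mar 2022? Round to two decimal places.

Rebased(Mar 2022) = 95.2 / 92.3 × 100 = 103.1419

103.14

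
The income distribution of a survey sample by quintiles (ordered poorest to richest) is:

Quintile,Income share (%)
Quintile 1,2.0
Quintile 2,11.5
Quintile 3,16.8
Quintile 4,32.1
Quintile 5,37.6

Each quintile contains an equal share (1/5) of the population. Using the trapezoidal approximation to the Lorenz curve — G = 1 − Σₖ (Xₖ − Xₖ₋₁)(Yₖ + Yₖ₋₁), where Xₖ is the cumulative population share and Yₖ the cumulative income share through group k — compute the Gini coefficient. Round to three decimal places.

0.367

Cumulative income shares Yₖ: 0.0200, 0.1350, 0.3030, 0.6240, 1.0000
Σ (Xₖ−Xₖ₋₁)(Yₖ+Yₖ₋₁) = (1/5)(0.0200+0.0000) + (1/5)(0.1350+0.0200) + (1/5)(0.3030+0.1350) + (1/5)(0.6240+0.3030) + (1/5)(1.0000+0.6240)
  = 0.0040 + 0.0310 + 0.0876 + 0.1854 + 0.3248 = 0.6328
G = 1 − 0.6328 = 0.3672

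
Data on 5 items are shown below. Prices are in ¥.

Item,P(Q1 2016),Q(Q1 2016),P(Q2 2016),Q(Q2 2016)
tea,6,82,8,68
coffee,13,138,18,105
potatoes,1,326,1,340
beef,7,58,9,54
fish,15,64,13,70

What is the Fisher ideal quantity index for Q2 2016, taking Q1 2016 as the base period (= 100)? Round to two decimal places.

Laspeyres component (base-period weights):
ΣP(Q1 2016)Q(Q2 2016) = 6×68 + 13×105 + 1×340 + 7×54 + 15×70 = 408 + 1365 + 340 + 378 + 1050 = 3541
ΣP(Q1 2016)Q(Q1 2016) = 6×82 + 13×138 + 1×326 + 7×58 + 15×64 = 492 + 1794 + 326 + 406 + 960 = 3978
L = 3541 / 3978 × 100 = 89.0146
Paasche component (current-period weights):
ΣP(Q2 2016)Q(Q2 2016) = 8×68 + 18×105 + 1×340 + 9×54 + 13×70 = 544 + 1890 + 340 + 486 + 910 = 4170
ΣP(Q2 2016)Q(Q1 2016) = 8×82 + 18×138 + 1×326 + 9×58 + 13×64 = 656 + 2484 + 326 + 522 + 832 = 4820
P = 4170 / 4820 × 100 = 86.5145
Fisher = √(L × P) = √(89.0146 × 86.5145) = 87.7556

87.76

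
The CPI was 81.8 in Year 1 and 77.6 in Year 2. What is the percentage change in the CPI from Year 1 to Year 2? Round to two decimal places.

Change = (77.6 − 81.8) / 81.8 × 100
       = -4.2 / 81.8 × 100 = -5.1345%

-5.13%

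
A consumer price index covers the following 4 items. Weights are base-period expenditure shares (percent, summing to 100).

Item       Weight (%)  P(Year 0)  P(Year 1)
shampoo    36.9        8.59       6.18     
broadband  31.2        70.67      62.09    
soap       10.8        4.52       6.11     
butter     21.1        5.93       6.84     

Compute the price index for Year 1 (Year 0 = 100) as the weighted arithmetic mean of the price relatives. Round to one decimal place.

92.9

shampoo: 36.9 × (6.18/8.59) = 36.9 × 0.719441 = 26.5474
broadband: 31.2 × (62.09/70.67) = 31.2 × 0.878591 = 27.4120
soap: 10.8 × (6.11/4.52) = 10.8 × 1.351770 = 14.5991
butter: 21.1 × (6.84/5.93) = 21.1 × 1.153457 = 24.3379
Index = Σ wᵢ·(p₁ᵢ/p₀ᵢ) = 26.5474 + 27.4120 + 14.5991 + 24.3379 = 92.8965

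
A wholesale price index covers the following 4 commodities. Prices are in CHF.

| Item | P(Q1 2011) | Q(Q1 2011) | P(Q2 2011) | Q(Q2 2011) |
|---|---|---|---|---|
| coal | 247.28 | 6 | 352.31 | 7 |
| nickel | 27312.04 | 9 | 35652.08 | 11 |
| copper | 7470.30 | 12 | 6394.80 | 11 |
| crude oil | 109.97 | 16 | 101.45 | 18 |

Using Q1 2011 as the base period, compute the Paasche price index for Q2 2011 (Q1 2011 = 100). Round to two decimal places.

120.84

Paasche price index uses current-period quantities as weights.
ΣP(Q2 2011)·Q(Q2 2011) = 352.31×7 + 35652.08×11 + 6394.80×11 + 101.45×18 = 2466.17 + 392172.88 + 70342.8 + 1826.1 = 466807.95
ΣP(Q1 2011)·Q(Q2 2011) = 247.28×7 + 27312.04×11 + 7470.30×11 + 109.97×18 = 1730.96 + 300432.44 + 82173.3 + 1979.46 = 386316.16
Index = 466807.95 / 386316.16 × 100 = 120.8357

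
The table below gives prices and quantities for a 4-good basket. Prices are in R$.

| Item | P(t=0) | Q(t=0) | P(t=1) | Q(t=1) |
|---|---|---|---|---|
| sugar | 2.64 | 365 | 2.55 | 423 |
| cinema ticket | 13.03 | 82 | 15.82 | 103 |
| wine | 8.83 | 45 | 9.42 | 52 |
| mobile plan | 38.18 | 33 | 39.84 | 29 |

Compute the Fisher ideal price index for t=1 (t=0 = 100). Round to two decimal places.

107.83

Laspeyres component (base-period weights):
ΣP(t=1)Q(t=0) = 2.55×365 + 15.82×82 + 9.42×45 + 39.84×33 = 930.75 + 1297.24 + 423.9 + 1314.72 = 3966.61
ΣP(t=0)Q(t=0) = 2.64×365 + 13.03×82 + 8.83×45 + 38.18×33 = 963.6 + 1068.46 + 397.35 + 1259.94 = 3689.35
L = 3966.61 / 3689.35 × 100 = 107.5151
Paasche component (current-period weights):
ΣP(t=1)Q(t=1) = 2.55×423 + 15.82×103 + 9.42×52 + 39.84×29 = 1078.65 + 1629.46 + 489.84 + 1155.36 = 4353.31
ΣP(t=0)Q(t=1) = 2.64×423 + 13.03×103 + 8.83×52 + 38.18×29 = 1116.72 + 1342.09 + 459.16 + 1107.22 = 4025.19
P = 4353.31 / 4025.19 × 100 = 108.1517
Fisher = √(L × P) = √(107.5151 × 108.1517) = 107.8329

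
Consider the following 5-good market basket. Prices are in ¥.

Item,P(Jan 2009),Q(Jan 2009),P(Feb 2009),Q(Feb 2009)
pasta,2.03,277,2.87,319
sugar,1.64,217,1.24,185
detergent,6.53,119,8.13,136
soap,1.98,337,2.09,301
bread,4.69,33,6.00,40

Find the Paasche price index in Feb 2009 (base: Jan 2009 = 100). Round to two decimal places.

Paasche price index uses current-period quantities as weights.
ΣP(Feb 2009)·Q(Feb 2009) = 2.87×319 + 1.24×185 + 8.13×136 + 2.09×301 + 6.00×40 = 915.53 + 229.4 + 1105.68 + 629.09 + 240 = 3119.7
ΣP(Jan 2009)·Q(Feb 2009) = 2.03×319 + 1.64×185 + 6.53×136 + 1.98×301 + 4.69×40 = 647.57 + 303.4 + 888.08 + 595.98 + 187.6 = 2622.63
Index = 3119.7 / 2622.63 × 100 = 118.9531

118.95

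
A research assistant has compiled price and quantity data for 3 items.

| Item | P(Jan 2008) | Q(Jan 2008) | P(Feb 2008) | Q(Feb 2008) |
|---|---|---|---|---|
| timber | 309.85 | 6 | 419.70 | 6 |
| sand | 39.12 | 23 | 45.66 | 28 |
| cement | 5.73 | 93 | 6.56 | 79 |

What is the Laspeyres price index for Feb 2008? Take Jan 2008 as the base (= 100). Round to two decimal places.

126.94

Laspeyres price index uses base-period quantities as weights.
ΣP(Feb 2008)·Q(Jan 2008) = 419.70×6 + 45.66×23 + 6.56×93 = 2518.2 + 1050.18 + 610.08 = 4178.46
ΣP(Jan 2008)·Q(Jan 2008) = 309.85×6 + 39.12×23 + 5.73×93 = 1859.1 + 899.76 + 532.89 = 3291.75
Index = 4178.46 / 3291.75 × 100 = 126.9373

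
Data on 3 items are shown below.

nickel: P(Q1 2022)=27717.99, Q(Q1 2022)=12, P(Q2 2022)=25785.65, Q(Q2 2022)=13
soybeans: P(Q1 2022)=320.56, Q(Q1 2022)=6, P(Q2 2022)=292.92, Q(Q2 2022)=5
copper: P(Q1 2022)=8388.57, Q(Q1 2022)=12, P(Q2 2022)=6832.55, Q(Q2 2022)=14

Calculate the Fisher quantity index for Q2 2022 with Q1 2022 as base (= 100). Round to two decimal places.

Laspeyres component (base-period weights):
ΣP(Q1 2022)Q(Q2 2022) = 27717.99×13 + 320.56×5 + 8388.57×14 = 360333.87 + 1602.8 + 117439.98 = 479376.65
ΣP(Q1 2022)Q(Q1 2022) = 27717.99×12 + 320.56×6 + 8388.57×12 = 332615.88 + 1923.36 + 100662.84 = 435202.08
L = 479376.65 / 435202.08 × 100 = 110.1504
Paasche component (current-period weights):
ΣP(Q2 2022)Q(Q2 2022) = 25785.65×13 + 292.92×5 + 6832.55×14 = 335213.45 + 1464.6 + 95655.7 = 432333.75
ΣP(Q2 2022)Q(Q1 2022) = 25785.65×12 + 292.92×6 + 6832.55×12 = 309427.8 + 1757.52 + 81990.6 = 393175.92
P = 432333.75 / 393175.92 × 100 = 109.9594
Fisher = √(L × P) = √(110.1504 × 109.9594) = 110.0548

110.05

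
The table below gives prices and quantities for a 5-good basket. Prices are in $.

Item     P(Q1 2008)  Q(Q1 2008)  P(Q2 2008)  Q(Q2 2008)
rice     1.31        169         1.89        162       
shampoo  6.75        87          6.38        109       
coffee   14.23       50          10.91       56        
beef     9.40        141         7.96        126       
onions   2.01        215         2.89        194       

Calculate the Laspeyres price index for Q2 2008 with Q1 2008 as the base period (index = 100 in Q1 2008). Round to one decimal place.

Laspeyres price index uses base-period quantities as weights.
ΣP(Q2 2008)·Q(Q1 2008) = 1.89×169 + 6.38×87 + 10.91×50 + 7.96×141 + 2.89×215 = 319.41 + 555.06 + 545.5 + 1122.36 + 621.35 = 3163.68
ΣP(Q1 2008)·Q(Q1 2008) = 1.31×169 + 6.75×87 + 14.23×50 + 9.40×141 + 2.01×215 = 221.39 + 587.25 + 711.5 + 1325.4 + 432.15 = 3277.69
Index = 3163.68 / 3277.69 × 100 = 96.5216

96.5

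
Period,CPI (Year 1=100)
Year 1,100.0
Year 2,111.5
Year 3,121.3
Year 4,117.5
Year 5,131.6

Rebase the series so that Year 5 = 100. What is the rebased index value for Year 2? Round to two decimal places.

Rebased(Year 2) = 111.5 / 131.6 × 100 = 84.7264

84.73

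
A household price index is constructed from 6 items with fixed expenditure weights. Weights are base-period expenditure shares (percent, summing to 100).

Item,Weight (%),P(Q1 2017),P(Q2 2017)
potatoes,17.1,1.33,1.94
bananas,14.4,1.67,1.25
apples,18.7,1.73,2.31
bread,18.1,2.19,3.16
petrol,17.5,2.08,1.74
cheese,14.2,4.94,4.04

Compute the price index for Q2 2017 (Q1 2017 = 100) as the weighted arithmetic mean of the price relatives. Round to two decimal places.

113.06

potatoes: 17.1 × (1.94/1.33) = 17.1 × 1.458647 = 24.9429
bananas: 14.4 × (1.25/1.67) = 14.4 × 0.748503 = 10.7784
apples: 18.7 × (2.31/1.73) = 18.7 × 1.335260 = 24.9694
bread: 18.1 × (3.16/2.19) = 18.1 × 1.442922 = 26.1169
petrol: 17.5 × (1.74/2.08) = 17.5 × 0.836538 = 14.6394
cheese: 14.2 × (4.04/4.94) = 14.2 × 0.817814 = 11.6130
Index = Σ wᵢ·(p₁ᵢ/p₀ᵢ) = 24.9429 + 10.7784 + 24.9694 + 26.1169 + 14.6394 + 11.6130 = 113.0599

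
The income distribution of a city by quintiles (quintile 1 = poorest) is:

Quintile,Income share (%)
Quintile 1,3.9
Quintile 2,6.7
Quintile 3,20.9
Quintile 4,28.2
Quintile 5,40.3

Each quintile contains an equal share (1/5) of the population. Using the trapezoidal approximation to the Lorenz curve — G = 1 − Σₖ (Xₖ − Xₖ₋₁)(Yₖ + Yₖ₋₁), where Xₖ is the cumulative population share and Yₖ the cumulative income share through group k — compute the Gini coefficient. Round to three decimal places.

0.377

Cumulative income shares Yₖ: 0.0390, 0.1060, 0.3150, 0.5970, 1.0000
Σ (Xₖ−Xₖ₋₁)(Yₖ+Yₖ₋₁) = (1/5)(0.0390+0.0000) + (1/5)(0.1060+0.0390) + (1/5)(0.3150+0.1060) + (1/5)(0.5970+0.3150) + (1/5)(1.0000+0.5970)
  = 0.0078 + 0.0290 + 0.0842 + 0.1824 + 0.3194 = 0.6228
G = 1 − 0.6228 = 0.3772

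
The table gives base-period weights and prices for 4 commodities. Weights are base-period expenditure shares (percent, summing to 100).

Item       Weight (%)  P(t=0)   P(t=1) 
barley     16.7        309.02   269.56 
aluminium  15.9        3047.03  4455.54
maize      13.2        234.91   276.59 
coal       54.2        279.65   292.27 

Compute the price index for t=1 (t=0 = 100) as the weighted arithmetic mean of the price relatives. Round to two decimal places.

barley: 16.7 × (269.56/309.02) = 16.7 × 0.872306 = 14.5675
aluminium: 15.9 × (4455.54/3047.03) = 15.9 × 1.462257 = 23.2499
maize: 13.2 × (276.59/234.91) = 13.2 × 1.177430 = 15.5421
coal: 54.2 × (292.27/279.65) = 54.2 × 1.045128 = 56.6459
Index = Σ wᵢ·(p₁ᵢ/p₀ᵢ) = 14.5675 + 23.2499 + 15.5421 + 56.6459 = 110.0054

110.01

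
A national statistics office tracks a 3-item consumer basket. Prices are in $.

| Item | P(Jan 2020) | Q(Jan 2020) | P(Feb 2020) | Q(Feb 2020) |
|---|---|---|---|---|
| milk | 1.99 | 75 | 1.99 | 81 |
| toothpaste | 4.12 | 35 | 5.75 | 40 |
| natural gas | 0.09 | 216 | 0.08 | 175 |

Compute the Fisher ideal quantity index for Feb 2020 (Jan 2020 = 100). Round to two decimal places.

Laspeyres component (base-period weights):
ΣP(Jan 2020)Q(Feb 2020) = 1.99×81 + 4.12×40 + 0.09×175 = 161.19 + 164.8 + 15.75 = 341.74
ΣP(Jan 2020)Q(Jan 2020) = 1.99×75 + 4.12×35 + 0.09×216 = 149.25 + 144.2 + 19.44 = 312.89
L = 341.74 / 312.89 × 100 = 109.2205
Paasche component (current-period weights):
ΣP(Feb 2020)Q(Feb 2020) = 1.99×81 + 5.75×40 + 0.08×175 = 161.19 + 230 + 14 = 405.19
ΣP(Feb 2020)Q(Jan 2020) = 1.99×75 + 5.75×35 + 0.08×216 = 149.25 + 201.25 + 17.28 = 367.78
P = 405.19 / 367.78 × 100 = 110.1718
Fisher = √(L × P) = √(109.2205 × 110.1718) = 109.6951

109.70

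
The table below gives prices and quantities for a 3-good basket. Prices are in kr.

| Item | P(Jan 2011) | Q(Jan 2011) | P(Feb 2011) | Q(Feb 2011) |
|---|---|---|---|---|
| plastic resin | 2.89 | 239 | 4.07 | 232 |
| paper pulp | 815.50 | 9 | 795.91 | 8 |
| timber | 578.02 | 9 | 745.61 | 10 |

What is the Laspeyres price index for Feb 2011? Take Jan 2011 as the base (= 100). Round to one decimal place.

112.2

Laspeyres price index uses base-period quantities as weights.
ΣP(Feb 2011)·Q(Jan 2011) = 4.07×239 + 795.91×9 + 745.61×9 = 972.73 + 7163.19 + 6710.49 = 14846.41
ΣP(Jan 2011)·Q(Jan 2011) = 2.89×239 + 815.50×9 + 578.02×9 = 690.71 + 7339.5 + 5202.18 = 13232.39
Index = 14846.41 / 13232.39 × 100 = 112.1975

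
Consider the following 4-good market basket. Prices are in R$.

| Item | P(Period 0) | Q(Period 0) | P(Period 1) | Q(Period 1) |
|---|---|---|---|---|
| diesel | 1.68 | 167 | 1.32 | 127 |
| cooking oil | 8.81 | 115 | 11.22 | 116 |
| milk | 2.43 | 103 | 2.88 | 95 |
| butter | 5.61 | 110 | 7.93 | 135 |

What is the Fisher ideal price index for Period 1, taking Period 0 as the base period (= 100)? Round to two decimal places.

Laspeyres component (base-period weights):
ΣP(Period 1)Q(Period 0) = 1.32×167 + 11.22×115 + 2.88×103 + 7.93×110 = 220.44 + 1290.3 + 296.64 + 872.3 = 2679.68
ΣP(Period 0)Q(Period 0) = 1.68×167 + 8.81×115 + 2.43×103 + 5.61×110 = 280.56 + 1013.15 + 250.29 + 617.1 = 2161.1
L = 2679.68 / 2161.1 × 100 = 123.9961
Paasche component (current-period weights):
ΣP(Period 1)Q(Period 1) = 1.32×127 + 11.22×116 + 2.88×95 + 7.93×135 = 167.64 + 1301.52 + 273.6 + 1070.55 = 2813.31
ΣP(Period 0)Q(Period 1) = 1.68×127 + 8.81×116 + 2.43×95 + 5.61×135 = 213.36 + 1021.96 + 230.85 + 757.35 = 2223.52
P = 2813.31 / 2223.52 × 100 = 126.5251
Fisher = √(L × P) = √(123.9961 × 126.5251) = 125.2542

125.25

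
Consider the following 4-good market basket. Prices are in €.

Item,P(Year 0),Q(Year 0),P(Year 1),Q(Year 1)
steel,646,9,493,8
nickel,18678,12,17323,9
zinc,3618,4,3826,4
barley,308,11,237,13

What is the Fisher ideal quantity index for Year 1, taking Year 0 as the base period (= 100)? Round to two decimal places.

Laspeyres component (base-period weights):
ΣP(Year 0)Q(Year 1) = 646×8 + 18678×9 + 3618×4 + 308×13 = 5168 + 168102 + 14472 + 4004 = 191746
ΣP(Year 0)Q(Year 0) = 646×9 + 18678×12 + 3618×4 + 308×11 = 5814 + 224136 + 14472 + 3388 = 247810
L = 191746 / 247810 × 100 = 77.3762
Paasche component (current-period weights):
ΣP(Year 1)Q(Year 1) = 493×8 + 17323×9 + 3826×4 + 237×13 = 3944 + 155907 + 15304 + 3081 = 178236
ΣP(Year 1)Q(Year 0) = 493×9 + 17323×12 + 3826×4 + 237×11 = 4437 + 207876 + 15304 + 2607 = 230224
P = 178236 / 230224 × 100 = 77.4185
Fisher = √(L × P) = √(77.3762 × 77.4185) = 77.3974

77.40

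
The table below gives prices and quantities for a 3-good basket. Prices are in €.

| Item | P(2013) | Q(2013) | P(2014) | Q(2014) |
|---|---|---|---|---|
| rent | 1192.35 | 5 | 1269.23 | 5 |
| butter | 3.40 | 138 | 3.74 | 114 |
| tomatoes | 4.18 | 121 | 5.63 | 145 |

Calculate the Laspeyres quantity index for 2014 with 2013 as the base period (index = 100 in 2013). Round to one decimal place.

100.3

Laspeyres quantity index uses base-period prices as weights.
ΣP(2013)·Q(2014) = 1192.35×5 + 3.40×114 + 4.18×145 = 5961.75 + 387.6 + 606.1 = 6955.45
ΣP(2013)·Q(2013) = 1192.35×5 + 3.40×138 + 4.18×121 = 5961.75 + 469.2 + 505.78 = 6936.73
Index = 6955.45 / 6936.73 × 100 = 100.2699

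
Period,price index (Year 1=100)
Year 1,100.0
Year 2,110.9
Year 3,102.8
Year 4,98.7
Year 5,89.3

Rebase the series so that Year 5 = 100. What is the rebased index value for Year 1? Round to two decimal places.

Rebased(Year 1) = 100.0 / 89.3 × 100 = 111.9821

111.98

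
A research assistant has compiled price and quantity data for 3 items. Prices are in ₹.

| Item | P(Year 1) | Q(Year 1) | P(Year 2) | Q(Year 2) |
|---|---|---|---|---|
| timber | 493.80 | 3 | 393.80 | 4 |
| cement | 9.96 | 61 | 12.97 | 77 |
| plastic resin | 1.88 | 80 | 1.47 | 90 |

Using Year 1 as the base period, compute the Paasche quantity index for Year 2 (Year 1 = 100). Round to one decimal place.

129.5

Paasche quantity index uses current-period prices as weights.
ΣP(Year 2)·Q(Year 2) = 393.80×4 + 12.97×77 + 1.47×90 = 1575.2 + 998.69 + 132.3 = 2706.19
ΣP(Year 2)·Q(Year 1) = 393.80×3 + 12.97×61 + 1.47×80 = 1181.4 + 791.17 + 117.6 = 2090.17
Index = 2706.19 / 2090.17 × 100 = 129.4722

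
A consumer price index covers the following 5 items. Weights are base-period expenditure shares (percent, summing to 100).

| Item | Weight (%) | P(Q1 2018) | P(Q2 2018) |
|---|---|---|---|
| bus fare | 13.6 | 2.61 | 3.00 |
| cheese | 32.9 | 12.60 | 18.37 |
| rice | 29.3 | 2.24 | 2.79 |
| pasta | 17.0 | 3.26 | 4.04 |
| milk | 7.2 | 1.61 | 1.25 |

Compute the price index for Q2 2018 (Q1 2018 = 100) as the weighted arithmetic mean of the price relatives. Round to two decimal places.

bus fare: 13.6 × (3.00/2.61) = 13.6 × 1.149425 = 15.6322
cheese: 32.9 × (18.37/12.60) = 32.9 × 1.457937 = 47.9661
rice: 29.3 × (2.79/2.24) = 29.3 × 1.245536 = 36.4942
pasta: 17.0 × (4.04/3.26) = 17.0 × 1.239264 = 21.0675
milk: 7.2 × (1.25/1.61) = 7.2 × 0.776398 = 5.5901
Index = Σ wᵢ·(p₁ᵢ/p₀ᵢ) = 15.6322 + 47.9661 + 36.4942 + 21.0675 + 5.5901 = 126.7500

126.75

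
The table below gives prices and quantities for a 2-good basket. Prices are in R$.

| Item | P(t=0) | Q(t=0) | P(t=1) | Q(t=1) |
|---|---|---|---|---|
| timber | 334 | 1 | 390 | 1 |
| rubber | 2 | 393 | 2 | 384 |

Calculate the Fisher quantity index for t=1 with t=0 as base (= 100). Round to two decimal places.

Laspeyres component (base-period weights):
ΣP(t=0)Q(t=1) = 334×1 + 2×384 = 334 + 768 = 1102
ΣP(t=0)Q(t=0) = 334×1 + 2×393 = 334 + 786 = 1120
L = 1102 / 1120 × 100 = 98.3929
Paasche component (current-period weights):
ΣP(t=1)Q(t=1) = 390×1 + 2×384 = 390 + 768 = 1158
ΣP(t=1)Q(t=0) = 390×1 + 2×393 = 390 + 786 = 1176
P = 1158 / 1176 × 100 = 98.4694
Fisher = √(L × P) = √(98.3929 × 98.4694) = 98.4311

98.43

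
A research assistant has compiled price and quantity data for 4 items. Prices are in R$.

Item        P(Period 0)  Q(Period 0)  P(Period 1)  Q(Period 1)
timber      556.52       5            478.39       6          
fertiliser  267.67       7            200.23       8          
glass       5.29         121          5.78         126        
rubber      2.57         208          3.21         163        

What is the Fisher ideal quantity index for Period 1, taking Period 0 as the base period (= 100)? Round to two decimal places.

111.75

Laspeyres component (base-period weights):
ΣP(Period 0)Q(Period 1) = 556.52×6 + 267.67×8 + 5.29×126 + 2.57×163 = 3339.12 + 2141.36 + 666.54 + 418.91 = 6565.93
ΣP(Period 0)Q(Period 0) = 556.52×5 + 267.67×7 + 5.29×121 + 2.57×208 = 2782.6 + 1873.69 + 640.09 + 534.56 = 5830.94
L = 6565.93 / 5830.94 × 100 = 112.6050
Paasche component (current-period weights):
ΣP(Period 1)Q(Period 1) = 478.39×6 + 200.23×8 + 5.78×126 + 3.21×163 = 2870.34 + 1601.84 + 728.28 + 523.23 = 5723.69
ΣP(Period 1)Q(Period 0) = 478.39×5 + 200.23×7 + 5.78×121 + 3.21×208 = 2391.95 + 1401.61 + 699.38 + 667.68 = 5160.62
P = 5723.69 / 5160.62 × 100 = 110.9109
Fisher = √(L × P) = √(112.6050 × 110.9109) = 111.7547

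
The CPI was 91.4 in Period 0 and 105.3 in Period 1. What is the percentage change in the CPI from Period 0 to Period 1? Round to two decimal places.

15.21%

Change = (105.3 − 91.4) / 91.4 × 100
       = 13.9 / 91.4 × 100 = 15.2079%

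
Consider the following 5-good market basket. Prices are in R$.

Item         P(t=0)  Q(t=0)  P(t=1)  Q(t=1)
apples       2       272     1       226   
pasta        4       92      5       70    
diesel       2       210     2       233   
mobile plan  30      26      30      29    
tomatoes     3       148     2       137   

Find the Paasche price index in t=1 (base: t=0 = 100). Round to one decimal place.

88.2

Paasche price index uses current-period quantities as weights.
ΣP(t=1)·Q(t=1) = 1×226 + 5×70 + 2×233 + 30×29 + 2×137 = 226 + 350 + 466 + 870 + 274 = 2186
ΣP(t=0)·Q(t=1) = 2×226 + 4×70 + 2×233 + 30×29 + 3×137 = 452 + 280 + 466 + 870 + 411 = 2479
Index = 2186 / 2479 × 100 = 88.1807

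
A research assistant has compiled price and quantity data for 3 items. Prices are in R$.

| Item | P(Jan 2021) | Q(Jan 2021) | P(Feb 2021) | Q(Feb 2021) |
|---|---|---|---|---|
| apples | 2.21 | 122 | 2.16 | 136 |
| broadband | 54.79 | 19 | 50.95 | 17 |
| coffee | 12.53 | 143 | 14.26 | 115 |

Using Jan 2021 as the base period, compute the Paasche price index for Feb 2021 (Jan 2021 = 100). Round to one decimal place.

Paasche price index uses current-period quantities as weights.
ΣP(Feb 2021)·Q(Feb 2021) = 2.16×136 + 50.95×17 + 14.26×115 = 293.76 + 866.15 + 1639.9 = 2799.81
ΣP(Jan 2021)·Q(Feb 2021) = 2.21×136 + 54.79×17 + 12.53×115 = 300.56 + 931.43 + 1440.95 = 2672.94
Index = 2799.81 / 2672.94 × 100 = 104.7465

104.7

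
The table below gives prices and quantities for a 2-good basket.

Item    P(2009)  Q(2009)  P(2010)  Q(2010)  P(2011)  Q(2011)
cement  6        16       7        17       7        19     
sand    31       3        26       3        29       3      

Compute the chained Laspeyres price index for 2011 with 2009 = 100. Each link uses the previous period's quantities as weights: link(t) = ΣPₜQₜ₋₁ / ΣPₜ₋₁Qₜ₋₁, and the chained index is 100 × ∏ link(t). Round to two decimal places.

Link 2009→2010:
ΣP(2010)Q(2009) = 7×16 + 26×3 = 112 + 78 = 190
ΣP(2009)Q(2009) = 6×16 + 31×3 = 96 + 93 = 189
link = 190/189 = 1.005291
Link 2010→2011:
ΣP(2011)Q(2010) = 7×17 + 29×3 = 119 + 87 = 206
ΣP(2010)Q(2010) = 7×17 + 26×3 = 119 + 78 = 197
link = 206/197 = 1.045685
Chained index = 100 × 1.005291 × 1.045685 = 105.1218

105.12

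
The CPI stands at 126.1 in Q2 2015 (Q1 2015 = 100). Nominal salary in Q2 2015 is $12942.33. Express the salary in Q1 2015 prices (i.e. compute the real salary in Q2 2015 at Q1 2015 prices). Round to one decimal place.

Real = Nominal ÷ (Index/100) = 12942.33 ÷ (126.1/100)
     = 12942.33 ÷ 1.261 = 10263.5448

10263.5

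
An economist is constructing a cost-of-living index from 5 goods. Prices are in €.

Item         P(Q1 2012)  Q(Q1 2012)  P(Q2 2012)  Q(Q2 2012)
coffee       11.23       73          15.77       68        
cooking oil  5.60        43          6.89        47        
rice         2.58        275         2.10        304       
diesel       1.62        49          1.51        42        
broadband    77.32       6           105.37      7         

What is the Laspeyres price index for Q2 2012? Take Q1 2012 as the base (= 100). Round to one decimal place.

Laspeyres price index uses base-period quantities as weights.
ΣP(Q2 2012)·Q(Q1 2012) = 15.77×73 + 6.89×43 + 2.10×275 + 1.51×49 + 105.37×6 = 1151.21 + 296.27 + 577.5 + 73.99 + 632.22 = 2731.19
ΣP(Q1 2012)·Q(Q1 2012) = 11.23×73 + 5.60×43 + 2.58×275 + 1.62×49 + 77.32×6 = 819.79 + 240.8 + 709.5 + 79.38 + 463.92 = 2313.39
Index = 2731.19 / 2313.39 × 100 = 118.0601

118.1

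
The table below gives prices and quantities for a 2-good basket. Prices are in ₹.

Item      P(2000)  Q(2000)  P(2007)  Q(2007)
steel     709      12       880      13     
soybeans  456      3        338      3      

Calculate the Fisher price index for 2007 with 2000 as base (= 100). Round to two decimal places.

Laspeyres component (base-period weights):
ΣP(2007)Q(2000) = 880×12 + 338×3 = 10560 + 1014 = 11574
ΣP(2000)Q(2000) = 709×12 + 456×3 = 8508 + 1368 = 9876
L = 11574 / 9876 × 100 = 117.1932
Paasche component (current-period weights):
ΣP(2007)Q(2007) = 880×13 + 338×3 = 11440 + 1014 = 12454
ΣP(2000)Q(2007) = 709×13 + 456×3 = 9217 + 1368 = 10585
P = 12454 / 10585 × 100 = 117.6571
Fisher = √(L × P) = √(117.1932 × 117.6571) = 117.4249

117.42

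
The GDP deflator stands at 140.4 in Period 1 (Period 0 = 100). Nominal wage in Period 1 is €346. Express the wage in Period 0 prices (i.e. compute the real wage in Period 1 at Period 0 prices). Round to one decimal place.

246.4

Real = Nominal ÷ (Index/100) = 346 ÷ (140.4/100)
     = 346 ÷ 1.404 = 246.4387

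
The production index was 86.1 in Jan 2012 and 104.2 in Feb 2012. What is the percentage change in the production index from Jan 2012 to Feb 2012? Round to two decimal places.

21.02%

Change = (104.2 − 86.1) / 86.1 × 100
       = 18.1 / 86.1 × 100 = 21.0221%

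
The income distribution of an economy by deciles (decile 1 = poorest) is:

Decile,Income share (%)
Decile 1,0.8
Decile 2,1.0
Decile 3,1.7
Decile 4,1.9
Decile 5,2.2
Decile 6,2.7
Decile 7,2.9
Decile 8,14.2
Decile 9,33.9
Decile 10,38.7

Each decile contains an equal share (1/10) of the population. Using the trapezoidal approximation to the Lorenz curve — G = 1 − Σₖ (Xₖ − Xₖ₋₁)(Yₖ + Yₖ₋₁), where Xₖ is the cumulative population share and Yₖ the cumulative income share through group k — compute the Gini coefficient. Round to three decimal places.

0.637

Cumulative income shares Yₖ: 0.0080, 0.0180, 0.0350, 0.0540, 0.0760, 0.1030, 0.1320, 0.2740, 0.6130, 1.0000
Σ (Xₖ−Xₖ₋₁)(Yₖ+Yₖ₋₁) = (1/10)(0.0080+0.0000) + (1/10)(0.0180+0.0080) + (1/10)(0.0350+0.0180) + (1/10)(0.0540+0.0350) + (1/10)(0.0760+0.0540) + (1/10)(0.1030+0.0760) + (1/10)(0.1320+0.1030) + (1/10)(0.2740+0.1320) + (1/10)(0.6130+0.2740) + (1/10)(1.0000+0.6130)
  = 0.0008 + 0.0026 + 0.0053 + 0.0089 + 0.0130 + 0.0179 + 0.0235 + 0.0406 + 0.0887 + 0.1613 = 0.3626
G = 1 − 0.3626 = 0.6374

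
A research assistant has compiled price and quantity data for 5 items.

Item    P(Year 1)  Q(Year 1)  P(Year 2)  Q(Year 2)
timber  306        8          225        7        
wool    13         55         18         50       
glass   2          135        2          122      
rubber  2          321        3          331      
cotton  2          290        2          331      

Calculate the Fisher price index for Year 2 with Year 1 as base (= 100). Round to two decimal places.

99.60

Laspeyres component (base-period weights):
ΣP(Year 2)Q(Year 1) = 225×8 + 18×55 + 2×135 + 3×321 + 2×290 = 1800 + 990 + 270 + 963 + 580 = 4603
ΣP(Year 1)Q(Year 1) = 306×8 + 13×55 + 2×135 + 2×321 + 2×290 = 2448 + 715 + 270 + 642 + 580 = 4655
L = 4603 / 4655 × 100 = 98.8829
Paasche component (current-period weights):
ΣP(Year 2)Q(Year 2) = 225×7 + 18×50 + 2×122 + 3×331 + 2×331 = 1575 + 900 + 244 + 993 + 662 = 4374
ΣP(Year 1)Q(Year 2) = 306×7 + 13×50 + 2×122 + 2×331 + 2×331 = 2142 + 650 + 244 + 662 + 662 = 4360
P = 4374 / 4360 × 100 = 100.3211
Fisher = √(L × P) = √(98.8829 × 100.3211) = 99.5994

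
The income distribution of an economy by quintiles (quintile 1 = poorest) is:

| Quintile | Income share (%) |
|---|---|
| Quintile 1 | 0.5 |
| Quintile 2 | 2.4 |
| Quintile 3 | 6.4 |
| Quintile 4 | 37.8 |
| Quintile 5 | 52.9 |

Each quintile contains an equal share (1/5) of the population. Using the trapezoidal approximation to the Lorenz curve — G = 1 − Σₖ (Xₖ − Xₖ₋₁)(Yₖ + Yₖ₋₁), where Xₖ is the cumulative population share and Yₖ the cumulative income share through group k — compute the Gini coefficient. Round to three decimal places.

Cumulative income shares Yₖ: 0.0050, 0.0290, 0.0930, 0.4710, 1.0000
Σ (Xₖ−Xₖ₋₁)(Yₖ+Yₖ₋₁) = (1/5)(0.0050+0.0000) + (1/5)(0.0290+0.0050) + (1/5)(0.0930+0.0290) + (1/5)(0.4710+0.0930) + (1/5)(1.0000+0.4710)
  = 0.0010 + 0.0068 + 0.0244 + 0.1128 + 0.2942 = 0.4392
G = 1 − 0.4392 = 0.5608

0.561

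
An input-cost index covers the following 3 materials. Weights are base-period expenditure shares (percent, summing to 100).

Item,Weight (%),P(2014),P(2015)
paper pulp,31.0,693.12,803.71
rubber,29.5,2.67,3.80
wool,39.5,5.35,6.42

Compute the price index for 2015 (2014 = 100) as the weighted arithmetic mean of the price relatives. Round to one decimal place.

paper pulp: 31.0 × (803.71/693.12) = 31.0 × 1.159554 = 35.9462
rubber: 29.5 × (3.80/2.67) = 29.5 × 1.423221 = 41.9850
wool: 39.5 × (6.42/5.35) = 39.5 × 1.200000 = 47.4000
Index = Σ wᵢ·(p₁ᵢ/p₀ᵢ) = 35.9462 + 41.9850 + 47.4000 = 125.3312

125.3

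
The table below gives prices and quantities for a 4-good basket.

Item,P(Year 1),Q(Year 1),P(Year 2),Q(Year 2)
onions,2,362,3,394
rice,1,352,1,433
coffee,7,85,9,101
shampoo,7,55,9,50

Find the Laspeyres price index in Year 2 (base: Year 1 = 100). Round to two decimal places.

131.23

Laspeyres price index uses base-period quantities as weights.
ΣP(Year 2)·Q(Year 1) = 3×362 + 1×352 + 9×85 + 9×55 = 1086 + 352 + 765 + 495 = 2698
ΣP(Year 1)·Q(Year 1) = 2×362 + 1×352 + 7×85 + 7×55 = 724 + 352 + 595 + 385 = 2056
Index = 2698 / 2056 × 100 = 131.2257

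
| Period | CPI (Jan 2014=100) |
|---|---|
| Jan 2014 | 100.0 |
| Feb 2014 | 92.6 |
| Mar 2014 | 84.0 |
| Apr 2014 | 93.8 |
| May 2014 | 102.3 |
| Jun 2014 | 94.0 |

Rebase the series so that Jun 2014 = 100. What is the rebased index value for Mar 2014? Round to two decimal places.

Rebased(Mar 2014) = 84.0 / 94.0 × 100 = 89.3617

89.36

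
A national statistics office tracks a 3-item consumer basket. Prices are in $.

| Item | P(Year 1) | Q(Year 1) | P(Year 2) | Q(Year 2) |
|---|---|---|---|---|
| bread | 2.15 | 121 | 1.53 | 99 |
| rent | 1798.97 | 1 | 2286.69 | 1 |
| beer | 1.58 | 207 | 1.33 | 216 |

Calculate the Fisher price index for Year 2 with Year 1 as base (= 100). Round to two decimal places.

Laspeyres component (base-period weights):
ΣP(Year 2)Q(Year 1) = 1.53×121 + 2286.69×1 + 1.33×207 = 185.13 + 2286.69 + 275.31 = 2747.13
ΣP(Year 1)Q(Year 1) = 2.15×121 + 1798.97×1 + 1.58×207 = 260.15 + 1798.97 + 327.06 = 2386.18
L = 2747.13 / 2386.18 × 100 = 115.1267
Paasche component (current-period weights):
ΣP(Year 2)Q(Year 2) = 1.53×99 + 2286.69×1 + 1.33×216 = 151.47 + 2286.69 + 287.28 = 2725.44
ΣP(Year 1)Q(Year 2) = 2.15×99 + 1798.97×1 + 1.58×216 = 212.85 + 1798.97 + 341.28 = 2353.1
P = 2725.44 / 2353.1 × 100 = 115.8234
Fisher = √(L × P) = √(115.1267 × 115.8234) = 115.4745

115.47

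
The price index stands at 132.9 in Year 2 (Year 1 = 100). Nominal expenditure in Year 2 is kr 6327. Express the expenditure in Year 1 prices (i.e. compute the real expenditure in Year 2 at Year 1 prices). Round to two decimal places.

4760.72

Real = Nominal ÷ (Index/100) = 6327 ÷ (132.9/100)
     = 6327 ÷ 1.329 = 4760.7223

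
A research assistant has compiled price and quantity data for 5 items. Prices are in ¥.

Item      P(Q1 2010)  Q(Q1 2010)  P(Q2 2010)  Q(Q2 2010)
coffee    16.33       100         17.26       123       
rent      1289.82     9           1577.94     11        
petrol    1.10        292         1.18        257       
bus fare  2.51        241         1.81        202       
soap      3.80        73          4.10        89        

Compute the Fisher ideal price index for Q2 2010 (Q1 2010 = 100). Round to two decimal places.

118.08

Laspeyres component (base-period weights):
ΣP(Q2 2010)Q(Q1 2010) = 17.26×100 + 1577.94×9 + 1.18×292 + 1.81×241 + 4.10×73 = 1726 + 14201.46 + 344.56 + 436.21 + 299.3 = 17007.53
ΣP(Q1 2010)Q(Q1 2010) = 16.33×100 + 1289.82×9 + 1.10×292 + 2.51×241 + 3.80×73 = 1633 + 11608.38 + 321.2 + 604.91 + 277.4 = 14444.89
L = 17007.53 / 14444.89 × 100 = 117.7408
Paasche component (current-period weights):
ΣP(Q2 2010)Q(Q2 2010) = 17.26×123 + 1577.94×11 + 1.18×257 + 1.81×202 + 4.10×89 = 2122.98 + 17357.34 + 303.26 + 365.62 + 364.9 = 20514.1
ΣP(Q1 2010)Q(Q2 2010) = 16.33×123 + 1289.82×11 + 1.10×257 + 2.51×202 + 3.80×89 = 2008.59 + 14188.02 + 282.7 + 507.02 + 338.2 = 17324.53
P = 20514.1 / 17324.53 × 100 = 118.4107
Fisher = √(L × P) = √(117.7408 × 118.4107) = 118.0753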